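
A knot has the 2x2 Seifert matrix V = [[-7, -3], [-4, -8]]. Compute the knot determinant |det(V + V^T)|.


Step 1: Form V + V^T where V = [[-7, -3], [-4, -8]]
  V^T = [[-7, -4], [-3, -8]]
  V + V^T = [[-14, -7], [-7, -16]]
Step 2: det(V + V^T) = (-14)*(-16) - (-7)*(-7)
  = 224 - 49 = 175
Step 3: Knot determinant = |det(V + V^T)| = |175| = 175

175


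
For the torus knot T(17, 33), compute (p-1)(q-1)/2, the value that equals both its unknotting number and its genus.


For a torus knot T(p,q), both the unknotting number and genus equal (p-1)(q-1)/2.
= (17-1)(33-1)/2
= 16*32/2
= 512/2 = 256

256


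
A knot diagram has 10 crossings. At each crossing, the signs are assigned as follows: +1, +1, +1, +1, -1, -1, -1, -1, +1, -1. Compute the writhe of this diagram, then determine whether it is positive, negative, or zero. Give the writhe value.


Step 1: Count positive crossings (+1).
Positive crossings: 5
Step 2: Count negative crossings (-1).
Negative crossings: 5
Step 3: Writhe = (positive) - (negative)
w = 5 - 5 = 0
Step 4: |w| = 0, and w is zero

0


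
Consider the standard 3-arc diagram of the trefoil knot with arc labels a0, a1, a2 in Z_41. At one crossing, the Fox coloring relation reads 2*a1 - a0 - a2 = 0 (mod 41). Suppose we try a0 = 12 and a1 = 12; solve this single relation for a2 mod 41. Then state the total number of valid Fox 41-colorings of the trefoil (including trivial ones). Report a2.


Step 1: Apply the given crossing relation 2*a1 - a0 - a2 = 0 (mod 41).
  a2 = 2*a1 - a0 mod 41
  a2 = 2*12 - 12 mod 41
  a2 = 24 - 12 mod 41
  a2 = 12 mod 41 = 12
Step 2: The trefoil has determinant 3.
  Number of Fox p-colorings (p prime) is p^2 if p = 3, else p.
  Since 41 does not divide 3, only trivial (constant) colorings exist.
  (Here a0 = a1 = a2 = 12, the constant coloring, which is valid.)
  Total colorings = 41
Step 3: a2 = 12, total Fox 41-colorings = 41

12


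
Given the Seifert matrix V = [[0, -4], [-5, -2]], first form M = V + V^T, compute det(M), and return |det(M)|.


Step 1: Form V + V^T where V = [[0, -4], [-5, -2]]
  V^T = [[0, -5], [-4, -2]]
  V + V^T = [[0, -9], [-9, -4]]
Step 2: det(V + V^T) = 0*(-4) - (-9)*(-9)
  = 0 - 81 = -81
Step 3: Knot determinant = |det(V + V^T)| = |-81| = 81

81


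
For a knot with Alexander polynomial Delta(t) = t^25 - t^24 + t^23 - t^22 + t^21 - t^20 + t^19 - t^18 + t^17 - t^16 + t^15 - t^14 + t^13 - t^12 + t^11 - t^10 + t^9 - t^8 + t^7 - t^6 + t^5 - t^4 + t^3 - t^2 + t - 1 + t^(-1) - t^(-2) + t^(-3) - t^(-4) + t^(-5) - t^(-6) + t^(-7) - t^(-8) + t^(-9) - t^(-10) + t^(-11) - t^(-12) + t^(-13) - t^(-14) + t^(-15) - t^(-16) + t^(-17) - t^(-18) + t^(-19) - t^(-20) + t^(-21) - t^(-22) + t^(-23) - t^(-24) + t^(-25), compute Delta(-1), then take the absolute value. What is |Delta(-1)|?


Step 1: The polynomial has 51 terms with alternating signs, exponents from 25 down to -25.
Step 2: Substitute t = -1. The i-th term has coefficient (-1)^i and exponent (m-i),
  so its value is (-1)^i * (-1)^(m-i) = (-1)^m = -1 for every i.
Step 3: All 51 terms equal -1, so Delta(-1) = 51 * (-1) = -51
Step 4: |Delta(-1)| = 51

51


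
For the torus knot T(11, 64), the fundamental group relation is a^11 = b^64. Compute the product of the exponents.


The relation is a^11 = b^64.
Product of exponents = 11 * 64
= 704

704


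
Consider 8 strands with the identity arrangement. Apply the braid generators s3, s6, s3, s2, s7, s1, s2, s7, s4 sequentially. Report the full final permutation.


Starting with identity [1, 2, 3, 4, 5, 6, 7, 8].
Apply generators in sequence:
  After s3: [1, 2, 4, 3, 5, 6, 7, 8]
  After s6: [1, 2, 4, 3, 5, 7, 6, 8]
  After s3: [1, 2, 3, 4, 5, 7, 6, 8]
  After s2: [1, 3, 2, 4, 5, 7, 6, 8]
  After s7: [1, 3, 2, 4, 5, 7, 8, 6]
  After s1: [3, 1, 2, 4, 5, 7, 8, 6]
  After s2: [3, 2, 1, 4, 5, 7, 8, 6]
  After s7: [3, 2, 1, 4, 5, 7, 6, 8]
  After s4: [3, 2, 1, 5, 4, 7, 6, 8]
Final permutation: [3, 2, 1, 5, 4, 7, 6, 8]

[3, 2, 1, 5, 4, 7, 6, 8]


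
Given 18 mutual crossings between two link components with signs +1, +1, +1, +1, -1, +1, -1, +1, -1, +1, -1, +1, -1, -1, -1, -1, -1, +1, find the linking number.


Step 1: Count positive crossings: 9
Step 2: Count negative crossings: 9
Step 3: Sum of signs = 9 - 9 = 0
Step 4: Linking number = sum/2 = 0/2 = 0

0


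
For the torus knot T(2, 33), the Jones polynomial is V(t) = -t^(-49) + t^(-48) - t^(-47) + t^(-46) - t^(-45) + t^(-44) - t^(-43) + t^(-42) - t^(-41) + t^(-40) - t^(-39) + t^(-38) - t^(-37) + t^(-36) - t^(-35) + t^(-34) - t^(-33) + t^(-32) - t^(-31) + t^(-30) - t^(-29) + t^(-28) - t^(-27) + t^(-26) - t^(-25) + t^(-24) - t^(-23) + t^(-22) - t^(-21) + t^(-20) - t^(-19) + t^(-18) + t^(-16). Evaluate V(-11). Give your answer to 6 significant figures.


Substituting t = -11 into V(t) = -t^(-49) + t^(-48) - t^(-47) + t^(-46) - t^(-45) + t^(-44) - t^(-43) + t^(-42) - t^(-41) + t^(-40) - t^(-39) + t^(-38) - t^(-37) + t^(-36) - t^(-35) + t^(-34) - t^(-33) + t^(-32) - t^(-31) + t^(-30) - t^(-29) + t^(-28) - t^(-27) + t^(-26) - t^(-25) + t^(-24) - t^(-23) + t^(-22) - t^(-21) + t^(-20) - t^(-19) + t^(-18) + t^(-16):
  (-)t^(-49) = 9.37041e-52
  (+)t^(-48) = 1.03074e-50
  (-)t^(-47) = 1.13382e-49
  (+)t^(-46) = 1.2472e-48
  (-)t^(-45) = 1.37192e-47
  (+)t^(-44) = 1.50911e-46
  (-)t^(-43) = 1.66002e-45
  (+)t^(-42) = 1.82603e-44
  (-)t^(-41) = 2.00863e-43
  (+)t^(-40) = 2.20949e-42
  (-)t^(-39) = 2.43044e-41
  (+)t^(-38) = 2.67349e-40
  (-)t^(-37) = 2.94083e-39
  (+)t^(-36) = 3.23492e-38
  (-)t^(-35) = 3.55841e-37
  (+)t^(-34) = 3.91425e-36
  (-)t^(-33) = 4.30568e-35
  (+)t^(-32) = 4.73624e-34
  (-)t^(-31) = 5.20987e-33
  (+)t^(-30) = 5.73086e-32
  (-)t^(-29) = 6.30394e-31
  (+)t^(-28) = 6.93433e-30
  (-)t^(-27) = 7.62777e-29
  (+)t^(-26) = 8.39055e-28
  (-)t^(-25) = 9.2296e-27
  (+)t^(-24) = 1.01526e-25
  (-)t^(-23) = 1.11678e-24
  (+)t^(-22) = 1.22846e-23
  (-)t^(-21) = 1.35131e-22
  (+)t^(-20) = 1.48644e-21
  (-)t^(-19) = 1.63508e-20
  (+)t^(-18) = 1.79859e-19
  (+)t^(-16) = 2.17629e-17
Sum = (9.37041e-52) + (1.03074e-50) + (1.13382e-49) + (1.2472e-48) + (1.37192e-47) + (1.50911e-46) + (1.66002e-45) + (1.82603e-44) + (2.00863e-43) + (2.20949e-42) + (2.43044e-41) + (2.67349e-40) + (2.94083e-39) + (3.23492e-38) + (3.55841e-37) + (3.91425e-36) + (4.30568e-35) + (4.73624e-34) + (5.20987e-33) + (5.73086e-32) + (6.30394e-31) + (6.93433e-30) + (7.62777e-29) + (8.39055e-28) + (9.2296e-27) + (1.01526e-25) + (1.11678e-24) + (1.22846e-23) + (1.35131e-22) + (1.48644e-21) + (1.63508e-20) + (1.79859e-19) + (2.17629e-17)
= 2.196075825e-17
Rounded to 6 significant figures: 2.19608e-17

2.19608e-17


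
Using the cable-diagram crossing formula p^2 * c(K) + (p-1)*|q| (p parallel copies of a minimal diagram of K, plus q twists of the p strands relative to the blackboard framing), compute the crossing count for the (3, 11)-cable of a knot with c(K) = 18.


Step 1: Each of the c(K) crossings of the companion diagram becomes p*p = p^2 crossings among the p parallel strands, and each of the |q| twists s_1 s_2 ... s_(p-1) adds (p-1) crossings.
  Crossings = p^2 * c(K) + (p-1)*|q|
Step 2: = 3^2 * 18 + (3-1)*11
Step 3: = 9*18 + 2*11
Step 4: = 162 + 22 = 184

184


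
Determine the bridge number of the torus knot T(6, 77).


The bridge number of T(p,q) is min(p,q).
min(6, 77) = 6

6


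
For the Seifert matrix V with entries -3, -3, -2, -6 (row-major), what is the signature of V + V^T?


Step 1: V + V^T = [[-6, -5], [-5, -12]]
Step 2: trace = -18, det = 47
Step 3: Discriminant = (-18)^2 - 4*47 = 136
Step 4: Eigenvalues: -3.16905, -14.831
Step 5: Signature = (# positive eigenvalues) - (# negative eigenvalues) = -2

-2


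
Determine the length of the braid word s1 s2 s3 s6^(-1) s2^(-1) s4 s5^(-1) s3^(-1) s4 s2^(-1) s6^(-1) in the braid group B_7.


The word length counts the number of generators (including inverses).
Listing each generator: s1, s2, s3, s6^(-1), s2^(-1), s4, s5^(-1), s3^(-1), s4, s2^(-1), s6^(-1)
There are 11 generators in this braid word.

11


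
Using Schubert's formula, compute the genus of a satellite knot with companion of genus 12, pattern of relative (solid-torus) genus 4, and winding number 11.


Schubert: g(satellite) = g_rel(pattern) + |winding| * g(companion),
where g_rel(pattern) is the genus of the pattern relative to the solid torus.
= 4 + 11 * 12
= 4 + 132 = 136

136


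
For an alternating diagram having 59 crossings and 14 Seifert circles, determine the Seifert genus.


For alternating knots, g = (c - s + 1)/2.
= (59 - 14 + 1)/2
= 46/2 = 23

23


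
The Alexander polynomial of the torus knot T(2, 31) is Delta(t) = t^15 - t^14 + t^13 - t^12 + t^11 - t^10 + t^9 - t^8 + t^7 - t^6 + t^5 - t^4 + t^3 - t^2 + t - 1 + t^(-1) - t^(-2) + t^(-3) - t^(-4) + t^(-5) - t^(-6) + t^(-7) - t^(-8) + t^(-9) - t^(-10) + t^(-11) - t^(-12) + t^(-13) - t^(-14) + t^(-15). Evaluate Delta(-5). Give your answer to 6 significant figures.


Substituting t = -5 into Delta(t) = t^15 - t^14 + t^13 - t^12 + t^11 - t^10 + t^9 - t^8 + t^7 - t^6 + t^5 - t^4 + t^3 - t^2 + t - 1 + t^(-1) - t^(-2) + t^(-3) - t^(-4) + t^(-5) - t^(-6) + t^(-7) - t^(-8) + t^(-9) - t^(-10) + t^(-11) - t^(-12) + t^(-13) - t^(-14) + t^(-15):
Term values: (-30517578125) + (-6103515625) + (-1220703125) + (-244140625) + (-48828125) + (-9765625) + (-1953125) + (-390625) + (-78125) + (-15625) + (-3125) + (-625) + (-125) + (-25) + (-5) + (-1) + (-0.2) + (-0.04) + (-0.008) + (-0.0016) + (-0.00032) + (-6.4e-05) + (-1.28e-05) + (-2.56e-06) + (-5.12e-07) + (-1.024e-07) + (-2.048e-08) + (-4.096e-09) + (-8.192e-10) + (-1.6384e-10) + (-3.2768e-11)
Sum = -3.814697266e+10
Rounded to 6 significant figures: -3.8147e+10

-3.8147e+10


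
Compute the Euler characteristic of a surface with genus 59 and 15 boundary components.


chi = 2 - 2g - b
= 2 - 2*59 - 15
= 2 - 118 - 15 = -131

-131


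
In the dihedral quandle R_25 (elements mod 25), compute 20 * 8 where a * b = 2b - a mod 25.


20 * 8 = 2*8 - 20 mod 25
= 16 - 20 mod 25
= -4 mod 25 = 21

21


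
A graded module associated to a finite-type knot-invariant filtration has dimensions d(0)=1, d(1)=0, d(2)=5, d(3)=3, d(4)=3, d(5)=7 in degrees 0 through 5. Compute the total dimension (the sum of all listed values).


Total dimension = d(0) + d(1) + ... + d(5)
= 1 + 0 + 5 + 3 + 3 + 7
= 19

19


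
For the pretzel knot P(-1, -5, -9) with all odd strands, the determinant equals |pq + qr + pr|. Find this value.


Step 1: Compute pq + qr + pr.
pq = (-1)*(-5) = 5
qr = (-5)*(-9) = 45
pr = (-1)*(-9) = 9
pq + qr + pr = 5 + 45 + 9 = 59
Step 2: Take absolute value.
det(P(-1,-5,-9)) = |59| = 59

59


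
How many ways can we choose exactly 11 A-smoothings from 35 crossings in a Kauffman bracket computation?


We choose which 11 of 35 crossings get A-smoothings.
C(35, 11) = 35! / (11! * 24!)
= 417225900

417225900


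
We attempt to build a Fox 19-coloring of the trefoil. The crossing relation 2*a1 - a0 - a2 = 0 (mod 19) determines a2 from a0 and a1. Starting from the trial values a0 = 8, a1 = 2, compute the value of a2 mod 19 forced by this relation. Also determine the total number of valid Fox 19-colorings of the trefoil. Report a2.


Step 1: Apply the given crossing relation 2*a1 - a0 - a2 = 0 (mod 19).
  a2 = 2*a1 - a0 mod 19
  a2 = 2*2 - 8 mod 19
  a2 = 4 - 8 mod 19
  a2 = -4 mod 19 = 15
Step 2: The trefoil has determinant 3.
  Number of Fox p-colorings (p prime) is p^2 if p = 3, else p.
  Since 19 does not divide 3, only trivial (constant) colorings exist.
  (So the trial a0 = 8, a1 = 2 with a0 != a1 does NOT extend to a valid coloring of the whole trefoil: the other two crossing relations require 3*(a1 - a0) = 0 (mod 19), which fails.)
  Total colorings = 19
Step 3: a2 = 15, total Fox 19-colorings = 19

15


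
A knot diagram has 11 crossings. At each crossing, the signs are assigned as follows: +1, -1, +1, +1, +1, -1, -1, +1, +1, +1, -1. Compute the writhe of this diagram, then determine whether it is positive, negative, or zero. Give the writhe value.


Step 1: Count positive crossings (+1).
Positive crossings: 7
Step 2: Count negative crossings (-1).
Negative crossings: 4
Step 3: Writhe = (positive) - (negative)
w = 7 - 4 = 3
Step 4: |w| = 3, and w is positive

3


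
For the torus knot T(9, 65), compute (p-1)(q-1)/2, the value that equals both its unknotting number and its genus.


For a torus knot T(p,q), both the unknotting number and genus equal (p-1)(q-1)/2.
= (9-1)(65-1)/2
= 8*64/2
= 512/2 = 256

256


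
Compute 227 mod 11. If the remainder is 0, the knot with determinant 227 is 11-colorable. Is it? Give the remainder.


Step 1: A knot is p-colorable if and only if p divides its determinant.
Step 2: Compute 227 mod 11.
227 = 20 * 11 + 7
Step 3: 227 mod 11 = 7
Step 4: The knot is 11-colorable: no

7


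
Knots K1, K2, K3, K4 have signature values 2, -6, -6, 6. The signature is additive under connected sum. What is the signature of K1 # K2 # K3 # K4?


The signature is additive under connected sum.
signature(K1 # K2 # K3 # K4) = (2) + (-6) + (-6) + (6)
= -4

-4


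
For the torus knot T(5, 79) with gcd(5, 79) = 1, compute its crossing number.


For a torus knot T(p, q) with gcd(p,q)=1,
the crossing number is min(p*(q-1), q*(p-1)).
p*(q-1) = 5*78 = 390
q*(p-1) = 79*4 = 316
min(390, 316) = 316

316


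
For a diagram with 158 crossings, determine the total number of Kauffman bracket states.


Each crossing contributes 2 choices (A-smoothing or B-smoothing).
Total states = 2^158 = 365375409332725729550921208179070754913983135744

365375409332725729550921208179070754913983135744


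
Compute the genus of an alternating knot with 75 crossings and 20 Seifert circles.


For alternating knots, g = (c - s + 1)/2.
= (75 - 20 + 1)/2
= 56/2 = 28

28


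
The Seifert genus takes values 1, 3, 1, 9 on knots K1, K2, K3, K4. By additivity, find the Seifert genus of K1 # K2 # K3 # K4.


The Seifert genus is additive under connected sum.
Seifert genus(K1 # K2 # K3 # K4) = (1) + (3) + (1) + (9)
= 14

14


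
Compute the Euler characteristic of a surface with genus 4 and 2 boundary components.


chi = 2 - 2g - b
= 2 - 2*4 - 2
= 2 - 8 - 2 = -8

-8


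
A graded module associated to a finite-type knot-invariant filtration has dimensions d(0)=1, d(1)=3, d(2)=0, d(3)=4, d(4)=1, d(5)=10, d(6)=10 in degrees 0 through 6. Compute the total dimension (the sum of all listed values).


Total dimension = d(0) + d(1) + ... + d(6)
= 1 + 3 + 0 + 4 + 1 + 10 + 10
= 29

29


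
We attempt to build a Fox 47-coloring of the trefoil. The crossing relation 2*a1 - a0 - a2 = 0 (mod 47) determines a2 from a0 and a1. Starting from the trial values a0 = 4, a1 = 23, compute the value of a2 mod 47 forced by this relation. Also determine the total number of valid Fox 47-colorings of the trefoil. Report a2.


Step 1: Apply the given crossing relation 2*a1 - a0 - a2 = 0 (mod 47).
  a2 = 2*a1 - a0 mod 47
  a2 = 2*23 - 4 mod 47
  a2 = 46 - 4 mod 47
  a2 = 42 mod 47 = 42
Step 2: The trefoil has determinant 3.
  Number of Fox p-colorings (p prime) is p^2 if p = 3, else p.
  Since 47 does not divide 3, only trivial (constant) colorings exist.
  (So the trial a0 = 4, a1 = 23 with a0 != a1 does NOT extend to a valid coloring of the whole trefoil: the other two crossing relations require 3*(a1 - a0) = 0 (mod 47), which fails.)
  Total colorings = 47
Step 3: a2 = 42, total Fox 47-colorings = 47

42


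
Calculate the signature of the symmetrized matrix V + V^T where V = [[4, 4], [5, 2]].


Step 1: V + V^T = [[8, 9], [9, 4]]
Step 2: trace = 12, det = -49
Step 3: Discriminant = 12^2 - 4*(-49) = 340
Step 4: Eigenvalues: 15.2195, -3.21954
Step 5: Signature = (# positive eigenvalues) - (# negative eigenvalues) = 0

0


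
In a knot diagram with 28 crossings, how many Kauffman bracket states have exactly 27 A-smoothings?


We choose which 27 of 28 crossings get A-smoothings.
C(28, 27) = 28! / (27! * 1!)
= 28

28


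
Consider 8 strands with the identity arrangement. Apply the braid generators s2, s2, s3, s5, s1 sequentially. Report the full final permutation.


Starting with identity [1, 2, 3, 4, 5, 6, 7, 8].
Apply generators in sequence:
  After s2: [1, 3, 2, 4, 5, 6, 7, 8]
  After s2: [1, 2, 3, 4, 5, 6, 7, 8]
  After s3: [1, 2, 4, 3, 5, 6, 7, 8]
  After s5: [1, 2, 4, 3, 6, 5, 7, 8]
  After s1: [2, 1, 4, 3, 6, 5, 7, 8]
Final permutation: [2, 1, 4, 3, 6, 5, 7, 8]

[2, 1, 4, 3, 6, 5, 7, 8]


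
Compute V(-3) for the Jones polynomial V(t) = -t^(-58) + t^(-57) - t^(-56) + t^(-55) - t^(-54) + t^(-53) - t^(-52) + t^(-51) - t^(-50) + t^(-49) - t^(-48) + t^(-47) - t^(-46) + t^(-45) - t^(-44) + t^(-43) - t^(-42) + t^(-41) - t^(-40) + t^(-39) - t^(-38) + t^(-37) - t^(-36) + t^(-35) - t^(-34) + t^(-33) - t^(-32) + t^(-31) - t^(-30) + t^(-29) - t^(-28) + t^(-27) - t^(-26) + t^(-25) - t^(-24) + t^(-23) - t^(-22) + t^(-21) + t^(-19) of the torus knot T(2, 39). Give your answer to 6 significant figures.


Substituting t = -3 into V(t) = -t^(-58) + t^(-57) - t^(-56) + t^(-55) - t^(-54) + t^(-53) - t^(-52) + t^(-51) - t^(-50) + t^(-49) - t^(-48) + t^(-47) - t^(-46) + t^(-45) - t^(-44) + t^(-43) - t^(-42) + t^(-41) - t^(-40) + t^(-39) - t^(-38) + t^(-37) - t^(-36) + t^(-35) - t^(-34) + t^(-33) - t^(-32) + t^(-31) - t^(-30) + t^(-29) - t^(-28) + t^(-27) - t^(-26) + t^(-25) - t^(-24) + t^(-23) - t^(-22) + t^(-21) + t^(-19):
  (-)t^(-58) = -2.12308e-28
  (+)t^(-57) = -6.36925e-28
  (-)t^(-56) = -1.91078e-27
  (+)t^(-55) = -5.73233e-27
  (-)t^(-54) = -1.7197e-26
  (+)t^(-53) = -5.15909e-26
  (-)t^(-52) = -1.54773e-25
  (+)t^(-51) = -4.64319e-25
  (-)t^(-50) = -1.39296e-24
  (+)t^(-49) = -4.17887e-24
  (-)t^(-48) = -1.25366e-23
  (+)t^(-47) = -3.76098e-23
  (-)t^(-46) = -1.12829e-22
  (+)t^(-45) = -3.38488e-22
  (-)t^(-44) = -1.01546e-21
  (+)t^(-43) = -3.04639e-21
  (-)t^(-42) = -9.13918e-21
  (+)t^(-41) = -2.74175e-20
  (-)t^(-40) = -8.22526e-20
  (+)t^(-39) = -2.46758e-19
  (-)t^(-38) = -7.40274e-19
  (+)t^(-37) = -2.22082e-18
  (-)t^(-36) = -6.66246e-18
  (+)t^(-35) = -1.99874e-17
  (-)t^(-34) = -5.99622e-17
  (+)t^(-33) = -1.79887e-16
  (-)t^(-32) = -5.3966e-16
  (+)t^(-31) = -1.61898e-15
  (-)t^(-30) = -4.85694e-15
  (+)t^(-29) = -1.45708e-14
  (-)t^(-28) = -4.37124e-14
  (+)t^(-27) = -1.31137e-13
  (-)t^(-26) = -3.93412e-13
  (+)t^(-25) = -1.18024e-12
  (-)t^(-24) = -3.54071e-12
  (+)t^(-23) = -1.06221e-11
  (-)t^(-22) = -3.18664e-11
  (+)t^(-21) = -9.55991e-11
  (+)t^(-19) = -8.60392e-10
Sum = (-2.12308e-28) + (-6.36925e-28) + (-1.91078e-27) + (-5.73233e-27) + (-1.7197e-26) + (-5.15909e-26) + (-1.54773e-25) + (-4.64319e-25) + (-1.39296e-24) + (-4.17887e-24) + (-1.25366e-23) + (-3.76098e-23) + (-1.12829e-22) + (-3.38488e-22) + (-1.01546e-21) + (-3.04639e-21) + (-9.13918e-21) + (-2.74175e-20) + (-8.22526e-20) + (-2.46758e-19) + (-7.40274e-19) + (-2.22082e-18) + (-6.66246e-18) + (-1.99874e-17) + (-5.99622e-17) + (-1.79887e-16) + (-5.3966e-16) + (-1.61898e-15) + (-4.85694e-15) + (-1.45708e-14) + (-4.37124e-14) + (-1.31137e-13) + (-3.93412e-13) + (-1.18024e-12) + (-3.54071e-12) + (-1.06221e-11) + (-3.18664e-11) + (-9.55991e-11) + (-8.60392e-10)
= -1.003790197e-09
Rounded to 6 significant figures: -1.00379e-09

-1.00379e-09


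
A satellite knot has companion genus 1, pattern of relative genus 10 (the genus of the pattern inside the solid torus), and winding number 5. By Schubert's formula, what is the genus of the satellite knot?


Schubert: g(satellite) = g_rel(pattern) + |winding| * g(companion),
where g_rel(pattern) is the genus of the pattern relative to the solid torus.
= 10 + 5 * 1
= 10 + 5 = 15

15


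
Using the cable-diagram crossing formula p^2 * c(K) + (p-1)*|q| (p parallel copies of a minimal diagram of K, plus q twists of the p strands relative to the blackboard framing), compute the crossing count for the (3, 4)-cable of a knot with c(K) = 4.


Step 1: Each of the c(K) crossings of the companion diagram becomes p*p = p^2 crossings among the p parallel strands, and each of the |q| twists s_1 s_2 ... s_(p-1) adds (p-1) crossings.
  Crossings = p^2 * c(K) + (p-1)*|q|
Step 2: = 3^2 * 4 + (3-1)*4
Step 3: = 9*4 + 2*4
Step 4: = 36 + 8 = 44

44


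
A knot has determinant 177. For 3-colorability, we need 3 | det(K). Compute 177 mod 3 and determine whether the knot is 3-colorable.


Step 1: A knot is p-colorable if and only if p divides its determinant.
Step 2: Compute 177 mod 3.
177 = 59 * 3 + 0
Step 3: 177 mod 3 = 0
Step 4: The knot is 3-colorable: yes

0


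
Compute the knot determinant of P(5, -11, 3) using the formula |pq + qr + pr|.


Step 1: Compute pq + qr + pr.
pq = 5*(-11) = -55
qr = (-11)*3 = -33
pr = 5*3 = 15
pq + qr + pr = -55 + (-33) + 15 = -73
Step 2: Take absolute value.
det(P(5,-11,3)) = |-73| = 73

73


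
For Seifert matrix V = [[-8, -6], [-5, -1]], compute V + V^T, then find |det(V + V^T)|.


Step 1: Form V + V^T where V = [[-8, -6], [-5, -1]]
  V^T = [[-8, -5], [-6, -1]]
  V + V^T = [[-16, -11], [-11, -2]]
Step 2: det(V + V^T) = (-16)*(-2) - (-11)*(-11)
  = 32 - 121 = -89
Step 3: Knot determinant = |det(V + V^T)| = |-89| = 89

89


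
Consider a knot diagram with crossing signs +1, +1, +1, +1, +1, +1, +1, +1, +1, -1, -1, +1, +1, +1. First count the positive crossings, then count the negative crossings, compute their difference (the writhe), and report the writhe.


Step 1: Count positive crossings (+1).
Positive crossings: 12
Step 2: Count negative crossings (-1).
Negative crossings: 2
Step 3: Writhe = (positive) - (negative)
w = 12 - 2 = 10
Step 4: |w| = 10, and w is positive

10


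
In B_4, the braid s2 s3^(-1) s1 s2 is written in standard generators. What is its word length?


The word length counts the number of generators (including inverses).
Listing each generator: s2, s3^(-1), s1, s2
There are 4 generators in this braid word.

4


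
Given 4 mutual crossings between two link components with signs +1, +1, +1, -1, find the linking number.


Step 1: Count positive crossings: 3
Step 2: Count negative crossings: 1
Step 3: Sum of signs = 3 - 1 = 2
Step 4: Linking number = sum/2 = 2/2 = 1

1


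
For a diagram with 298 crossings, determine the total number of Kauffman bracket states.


Each crossing contributes 2 choices (A-smoothing or B-smoothing).
Total states = 2^298 = 509258994083621521567111422102344540262867098416484062659035112338595324940834176545849344

509258994083621521567111422102344540262867098416484062659035112338595324940834176545849344


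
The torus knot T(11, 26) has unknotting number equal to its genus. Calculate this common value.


For a torus knot T(p,q), both the unknotting number and genus equal (p-1)(q-1)/2.
= (11-1)(26-1)/2
= 10*25/2
= 250/2 = 125

125


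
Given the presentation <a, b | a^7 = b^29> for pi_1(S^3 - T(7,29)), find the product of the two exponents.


The relation is a^7 = b^29.
Product of exponents = 7 * 29
= 203

203


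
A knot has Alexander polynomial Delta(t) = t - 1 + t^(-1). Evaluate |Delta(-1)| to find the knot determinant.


Step 1: The polynomial has 3 terms with alternating signs, exponents from 1 down to -1.
Step 2: Substitute t = -1. The i-th term has coefficient (-1)^i and exponent (m-i),
  so its value is (-1)^i * (-1)^(m-i) = (-1)^m = -1 for every i.
Step 3: All 3 terms equal -1, so Delta(-1) = 3 * (-1) = -3
Step 4: |Delta(-1)| = 3

3


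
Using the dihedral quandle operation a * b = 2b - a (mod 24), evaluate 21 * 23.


21 * 23 = 2*23 - 21 mod 24
= 46 - 21 mod 24
= 25 mod 24 = 1

1


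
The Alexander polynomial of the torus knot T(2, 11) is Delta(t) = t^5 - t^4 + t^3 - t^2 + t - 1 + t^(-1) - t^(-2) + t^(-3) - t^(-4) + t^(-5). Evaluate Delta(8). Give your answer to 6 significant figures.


Substituting t = 8 into Delta(t) = t^5 - t^4 + t^3 - t^2 + t - 1 + t^(-1) - t^(-2) + t^(-3) - t^(-4) + t^(-5):
Term values: (32768) + (-4096) + (512) + (-64) + (8) + (-1) + (0.125) + (-0.015625) + (0.00195312) + (-0.000244141) + (3.05176e-05)
Sum = 29127.11111
Rounded to 6 significant figures: 29127.1

29127.1


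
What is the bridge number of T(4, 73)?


The bridge number of T(p,q) is min(p,q).
min(4, 73) = 4

4


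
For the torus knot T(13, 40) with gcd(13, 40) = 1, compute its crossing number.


For a torus knot T(p, q) with gcd(p,q)=1,
the crossing number is min(p*(q-1), q*(p-1)).
p*(q-1) = 13*39 = 507
q*(p-1) = 40*12 = 480
min(507, 480) = 480

480


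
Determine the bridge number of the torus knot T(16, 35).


The bridge number of T(p,q) is min(p,q).
min(16, 35) = 16

16


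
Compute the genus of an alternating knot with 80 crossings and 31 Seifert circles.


For alternating knots, g = (c - s + 1)/2.
= (80 - 31 + 1)/2
= 50/2 = 25

25


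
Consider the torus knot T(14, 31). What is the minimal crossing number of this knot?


For a torus knot T(p, q) with gcd(p,q)=1,
the crossing number is min(p*(q-1), q*(p-1)).
p*(q-1) = 14*30 = 420
q*(p-1) = 31*13 = 403
min(420, 403) = 403

403


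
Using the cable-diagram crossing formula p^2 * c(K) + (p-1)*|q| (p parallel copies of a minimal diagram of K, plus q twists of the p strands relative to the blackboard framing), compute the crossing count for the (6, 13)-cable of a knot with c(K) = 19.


Step 1: Each of the c(K) crossings of the companion diagram becomes p*p = p^2 crossings among the p parallel strands, and each of the |q| twists s_1 s_2 ... s_(p-1) adds (p-1) crossings.
  Crossings = p^2 * c(K) + (p-1)*|q|
Step 2: = 6^2 * 19 + (6-1)*13
Step 3: = 36*19 + 5*13
Step 4: = 684 + 65 = 749

749


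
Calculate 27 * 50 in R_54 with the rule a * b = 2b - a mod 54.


27 * 50 = 2*50 - 27 mod 54
= 100 - 27 mod 54
= 73 mod 54 = 19

19


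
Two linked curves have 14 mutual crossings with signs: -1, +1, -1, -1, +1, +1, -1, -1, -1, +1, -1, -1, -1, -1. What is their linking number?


Step 1: Count positive crossings: 4
Step 2: Count negative crossings: 10
Step 3: Sum of signs = 4 - 10 = -6
Step 4: Linking number = sum/2 = -6/2 = -3

-3


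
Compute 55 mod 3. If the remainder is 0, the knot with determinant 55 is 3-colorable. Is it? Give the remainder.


Step 1: A knot is p-colorable if and only if p divides its determinant.
Step 2: Compute 55 mod 3.
55 = 18 * 3 + 1
Step 3: 55 mod 3 = 1
Step 4: The knot is 3-colorable: no

1


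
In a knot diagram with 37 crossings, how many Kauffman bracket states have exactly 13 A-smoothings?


We choose which 13 of 37 crossings get A-smoothings.
C(37, 13) = 37! / (13! * 24!)
= 3562467300

3562467300


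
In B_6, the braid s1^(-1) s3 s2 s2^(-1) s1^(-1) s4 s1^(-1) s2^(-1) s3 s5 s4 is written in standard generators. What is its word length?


The word length counts the number of generators (including inverses).
Listing each generator: s1^(-1), s3, s2, s2^(-1), s1^(-1), s4, s1^(-1), s2^(-1), s3, s5, s4
There are 11 generators in this braid word.

11


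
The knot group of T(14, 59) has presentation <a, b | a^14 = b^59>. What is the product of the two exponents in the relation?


The relation is a^14 = b^59.
Product of exponents = 14 * 59
= 826

826


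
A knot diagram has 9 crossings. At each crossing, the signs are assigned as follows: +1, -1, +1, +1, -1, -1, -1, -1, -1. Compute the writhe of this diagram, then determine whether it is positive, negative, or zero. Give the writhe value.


Step 1: Count positive crossings (+1).
Positive crossings: 3
Step 2: Count negative crossings (-1).
Negative crossings: 6
Step 3: Writhe = (positive) - (negative)
w = 3 - 6 = -3
Step 4: |w| = 3, and w is negative

-3


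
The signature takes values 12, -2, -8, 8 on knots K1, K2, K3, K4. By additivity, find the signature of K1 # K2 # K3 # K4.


The signature is additive under connected sum.
signature(K1 # K2 # K3 # K4) = (12) + (-2) + (-8) + (8)
= 10

10


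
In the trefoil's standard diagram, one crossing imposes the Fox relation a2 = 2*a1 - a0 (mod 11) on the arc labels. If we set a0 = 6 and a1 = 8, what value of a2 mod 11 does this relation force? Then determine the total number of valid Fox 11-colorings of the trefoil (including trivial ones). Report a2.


Step 1: Apply the given crossing relation 2*a1 - a0 - a2 = 0 (mod 11).
  a2 = 2*a1 - a0 mod 11
  a2 = 2*8 - 6 mod 11
  a2 = 16 - 6 mod 11
  a2 = 10 mod 11 = 10
Step 2: The trefoil has determinant 3.
  Number of Fox p-colorings (p prime) is p^2 if p = 3, else p.
  Since 11 does not divide 3, only trivial (constant) colorings exist.
  (So the trial a0 = 6, a1 = 8 with a0 != a1 does NOT extend to a valid coloring of the whole trefoil: the other two crossing relations require 3*(a1 - a0) = 0 (mod 11), which fails.)
  Total colorings = 11
Step 3: a2 = 10, total Fox 11-colorings = 11

10


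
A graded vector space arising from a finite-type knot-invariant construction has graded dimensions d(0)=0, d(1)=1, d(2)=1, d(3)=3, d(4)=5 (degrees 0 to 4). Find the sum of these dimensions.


Total dimension = d(0) + d(1) + ... + d(4)
= 0 + 1 + 1 + 3 + 5
= 10

10


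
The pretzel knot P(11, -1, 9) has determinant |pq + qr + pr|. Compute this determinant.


Step 1: Compute pq + qr + pr.
pq = 11*(-1) = -11
qr = (-1)*9 = -9
pr = 11*9 = 99
pq + qr + pr = -11 + (-9) + 99 = 79
Step 2: Take absolute value.
det(P(11,-1,9)) = |79| = 79

79


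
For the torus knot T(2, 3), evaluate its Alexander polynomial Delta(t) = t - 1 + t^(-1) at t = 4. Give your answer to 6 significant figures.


Substituting t = 4 into Delta(t) = t - 1 + t^(-1):
Term values: (4) + (-1) + (0.25)
Sum = 3.25
Rounded to 6 significant figures: 3.25

3.25


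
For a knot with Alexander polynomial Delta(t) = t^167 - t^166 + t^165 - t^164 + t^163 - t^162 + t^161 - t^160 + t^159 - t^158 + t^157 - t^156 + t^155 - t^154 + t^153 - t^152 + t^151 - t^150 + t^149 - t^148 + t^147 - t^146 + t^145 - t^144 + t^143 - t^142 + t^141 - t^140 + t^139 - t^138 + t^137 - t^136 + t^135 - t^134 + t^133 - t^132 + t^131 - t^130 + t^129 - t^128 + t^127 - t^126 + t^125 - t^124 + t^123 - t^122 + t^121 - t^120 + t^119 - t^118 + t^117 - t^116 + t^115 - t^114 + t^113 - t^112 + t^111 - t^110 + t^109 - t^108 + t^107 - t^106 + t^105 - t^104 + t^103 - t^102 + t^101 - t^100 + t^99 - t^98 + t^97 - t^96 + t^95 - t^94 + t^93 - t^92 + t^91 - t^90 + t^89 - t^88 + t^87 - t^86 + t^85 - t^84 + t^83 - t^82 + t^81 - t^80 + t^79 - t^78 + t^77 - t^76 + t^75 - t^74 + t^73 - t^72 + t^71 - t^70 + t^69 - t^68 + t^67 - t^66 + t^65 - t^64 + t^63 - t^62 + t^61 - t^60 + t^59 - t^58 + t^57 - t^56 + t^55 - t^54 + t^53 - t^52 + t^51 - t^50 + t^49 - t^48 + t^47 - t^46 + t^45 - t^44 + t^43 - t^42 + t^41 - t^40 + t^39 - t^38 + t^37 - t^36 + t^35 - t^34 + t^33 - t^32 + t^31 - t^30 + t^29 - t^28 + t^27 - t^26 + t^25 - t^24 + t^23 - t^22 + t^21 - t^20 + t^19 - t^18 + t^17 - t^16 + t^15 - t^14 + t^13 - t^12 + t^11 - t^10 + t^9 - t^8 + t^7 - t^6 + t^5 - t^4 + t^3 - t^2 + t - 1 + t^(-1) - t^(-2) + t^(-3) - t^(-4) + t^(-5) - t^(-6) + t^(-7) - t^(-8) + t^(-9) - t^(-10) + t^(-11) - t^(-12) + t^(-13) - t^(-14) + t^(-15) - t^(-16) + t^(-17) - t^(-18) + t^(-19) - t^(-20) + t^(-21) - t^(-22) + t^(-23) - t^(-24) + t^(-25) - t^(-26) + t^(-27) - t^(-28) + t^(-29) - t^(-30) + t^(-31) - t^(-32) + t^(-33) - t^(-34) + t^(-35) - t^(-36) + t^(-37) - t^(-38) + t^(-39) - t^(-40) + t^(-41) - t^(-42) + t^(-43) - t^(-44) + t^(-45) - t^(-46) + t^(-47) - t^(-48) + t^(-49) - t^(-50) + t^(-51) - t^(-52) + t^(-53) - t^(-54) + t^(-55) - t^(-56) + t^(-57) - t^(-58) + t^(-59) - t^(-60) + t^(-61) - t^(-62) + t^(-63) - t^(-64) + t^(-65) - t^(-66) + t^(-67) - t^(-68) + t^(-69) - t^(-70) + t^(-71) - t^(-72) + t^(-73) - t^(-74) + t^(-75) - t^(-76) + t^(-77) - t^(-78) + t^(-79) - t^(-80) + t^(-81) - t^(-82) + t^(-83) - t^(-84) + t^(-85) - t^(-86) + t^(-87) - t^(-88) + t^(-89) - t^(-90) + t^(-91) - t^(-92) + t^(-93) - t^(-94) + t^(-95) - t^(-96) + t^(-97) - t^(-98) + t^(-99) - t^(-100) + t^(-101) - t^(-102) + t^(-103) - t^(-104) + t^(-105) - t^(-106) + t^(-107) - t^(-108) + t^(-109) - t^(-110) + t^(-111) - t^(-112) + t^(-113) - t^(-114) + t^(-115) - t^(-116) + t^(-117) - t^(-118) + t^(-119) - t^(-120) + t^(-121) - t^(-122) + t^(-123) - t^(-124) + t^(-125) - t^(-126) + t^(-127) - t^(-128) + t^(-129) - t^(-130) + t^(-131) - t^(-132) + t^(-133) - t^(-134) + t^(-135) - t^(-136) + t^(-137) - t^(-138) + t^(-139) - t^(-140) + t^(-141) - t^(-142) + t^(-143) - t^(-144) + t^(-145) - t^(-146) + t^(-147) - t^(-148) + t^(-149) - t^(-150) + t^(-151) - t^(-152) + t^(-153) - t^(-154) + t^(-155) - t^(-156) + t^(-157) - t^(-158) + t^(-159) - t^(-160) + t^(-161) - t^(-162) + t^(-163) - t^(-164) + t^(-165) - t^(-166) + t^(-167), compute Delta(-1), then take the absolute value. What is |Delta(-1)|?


Step 1: The polynomial has 335 terms with alternating signs, exponents from 167 down to -167.
Step 2: Substitute t = -1. The i-th term has coefficient (-1)^i and exponent (m-i),
  so its value is (-1)^i * (-1)^(m-i) = (-1)^m = -1 for every i.
Step 3: All 335 terms equal -1, so Delta(-1) = 335 * (-1) = -335
Step 4: |Delta(-1)| = 335

335


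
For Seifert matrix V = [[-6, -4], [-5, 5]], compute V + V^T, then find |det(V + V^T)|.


Step 1: Form V + V^T where V = [[-6, -4], [-5, 5]]
  V^T = [[-6, -5], [-4, 5]]
  V + V^T = [[-12, -9], [-9, 10]]
Step 2: det(V + V^T) = (-12)*10 - (-9)*(-9)
  = -120 - 81 = -201
Step 3: Knot determinant = |det(V + V^T)| = |-201| = 201

201


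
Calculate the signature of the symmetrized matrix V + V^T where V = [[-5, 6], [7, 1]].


Step 1: V + V^T = [[-10, 13], [13, 2]]
Step 2: trace = -8, det = -189
Step 3: Discriminant = (-8)^2 - 4*(-189) = 820
Step 4: Eigenvalues: 10.3178, -18.3178
Step 5: Signature = (# positive eigenvalues) - (# negative eigenvalues) = 0

0


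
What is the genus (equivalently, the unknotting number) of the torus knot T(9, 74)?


For a torus knot T(p,q), both the unknotting number and genus equal (p-1)(q-1)/2.
= (9-1)(74-1)/2
= 8*73/2
= 584/2 = 292

292


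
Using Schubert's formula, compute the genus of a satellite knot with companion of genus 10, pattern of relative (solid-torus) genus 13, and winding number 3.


Schubert: g(satellite) = g_rel(pattern) + |winding| * g(companion),
where g_rel(pattern) is the genus of the pattern relative to the solid torus.
= 13 + 3 * 10
= 13 + 30 = 43

43


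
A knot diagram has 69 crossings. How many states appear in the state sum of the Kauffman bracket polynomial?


Each crossing contributes 2 choices (A-smoothing or B-smoothing).
Total states = 2^69 = 590295810358705651712

590295810358705651712


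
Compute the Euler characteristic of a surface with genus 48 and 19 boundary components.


chi = 2 - 2g - b
= 2 - 2*48 - 19
= 2 - 96 - 19 = -113

-113


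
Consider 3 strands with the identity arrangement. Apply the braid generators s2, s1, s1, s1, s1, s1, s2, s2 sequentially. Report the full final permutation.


Starting with identity [1, 2, 3].
Apply generators in sequence:
  After s2: [1, 3, 2]
  After s1: [3, 1, 2]
  After s1: [1, 3, 2]
  After s1: [3, 1, 2]
  After s1: [1, 3, 2]
  After s1: [3, 1, 2]
  After s2: [3, 2, 1]
  After s2: [3, 1, 2]
Final permutation: [3, 1, 2]

[3, 1, 2]


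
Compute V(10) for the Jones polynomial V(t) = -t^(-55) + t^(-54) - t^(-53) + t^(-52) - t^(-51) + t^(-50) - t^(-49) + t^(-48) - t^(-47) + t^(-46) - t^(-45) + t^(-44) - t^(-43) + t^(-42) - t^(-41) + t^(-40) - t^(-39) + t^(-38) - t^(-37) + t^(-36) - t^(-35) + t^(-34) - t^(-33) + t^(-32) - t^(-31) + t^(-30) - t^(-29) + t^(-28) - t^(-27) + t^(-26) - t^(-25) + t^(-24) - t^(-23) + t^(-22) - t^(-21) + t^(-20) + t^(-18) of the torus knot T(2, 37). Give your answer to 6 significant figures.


Substituting t = 10 into V(t) = -t^(-55) + t^(-54) - t^(-53) + t^(-52) - t^(-51) + t^(-50) - t^(-49) + t^(-48) - t^(-47) + t^(-46) - t^(-45) + t^(-44) - t^(-43) + t^(-42) - t^(-41) + t^(-40) - t^(-39) + t^(-38) - t^(-37) + t^(-36) - t^(-35) + t^(-34) - t^(-33) + t^(-32) - t^(-31) + t^(-30) - t^(-29) + t^(-28) - t^(-27) + t^(-26) - t^(-25) + t^(-24) - t^(-23) + t^(-22) - t^(-21) + t^(-20) + t^(-18):
  (-)t^(-55) = -1e-55
  (+)t^(-54) = 1e-54
  (-)t^(-53) = -1e-53
  (+)t^(-52) = 1e-52
  (-)t^(-51) = -1e-51
  (+)t^(-50) = 1e-50
  (-)t^(-49) = -1e-49
  (+)t^(-48) = 1e-48
  (-)t^(-47) = -1e-47
  (+)t^(-46) = 1e-46
  (-)t^(-45) = -1e-45
  (+)t^(-44) = 1e-44
  (-)t^(-43) = -1e-43
  (+)t^(-42) = 1e-42
  (-)t^(-41) = -1e-41
  (+)t^(-40) = 1e-40
  (-)t^(-39) = -1e-39
  (+)t^(-38) = 1e-38
  (-)t^(-37) = -1e-37
  (+)t^(-36) = 1e-36
  (-)t^(-35) = -1e-35
  (+)t^(-34) = 1e-34
  (-)t^(-33) = -1e-33
  (+)t^(-32) = 1e-32
  (-)t^(-31) = -1e-31
  (+)t^(-30) = 1e-30
  (-)t^(-29) = -1e-29
  (+)t^(-28) = 1e-28
  (-)t^(-27) = -1e-27
  (+)t^(-26) = 1e-26
  (-)t^(-25) = -1e-25
  (+)t^(-24) = 1e-24
  (-)t^(-23) = -1e-23
  (+)t^(-22) = 1e-22
  (-)t^(-21) = -1e-21
  (+)t^(-20) = 1e-20
  (+)t^(-18) = 1e-18
Sum = (-1e-55) + (1e-54) + (-1e-53) + (1e-52) + (-1e-51) + (1e-50) + (-1e-49) + (1e-48) + (-1e-47) + (1e-46) + (-1e-45) + (1e-44) + (-1e-43) + (1e-42) + (-1e-41) + (1e-40) + (-1e-39) + (1e-38) + (-1e-37) + (1e-36) + (-1e-35) + (1e-34) + (-1e-33) + (1e-32) + (-1e-31) + (1e-30) + (-1e-29) + (1e-28) + (-1e-27) + (1e-26) + (-1e-25) + (1e-24) + (-1e-23) + (1e-22) + (-1e-21) + (1e-20) + (1e-18)
= 1.009090909e-18
Rounded to 6 significant figures: 1.00909e-18

1.00909e-18


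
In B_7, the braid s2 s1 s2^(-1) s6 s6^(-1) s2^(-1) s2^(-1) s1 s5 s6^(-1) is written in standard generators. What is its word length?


The word length counts the number of generators (including inverses).
Listing each generator: s2, s1, s2^(-1), s6, s6^(-1), s2^(-1), s2^(-1), s1, s5, s6^(-1)
There are 10 generators in this braid word.

10


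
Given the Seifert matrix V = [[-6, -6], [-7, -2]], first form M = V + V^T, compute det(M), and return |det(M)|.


Step 1: Form V + V^T where V = [[-6, -6], [-7, -2]]
  V^T = [[-6, -7], [-6, -2]]
  V + V^T = [[-12, -13], [-13, -4]]
Step 2: det(V + V^T) = (-12)*(-4) - (-13)*(-13)
  = 48 - 169 = -121
Step 3: Knot determinant = |det(V + V^T)| = |-121| = 121

121


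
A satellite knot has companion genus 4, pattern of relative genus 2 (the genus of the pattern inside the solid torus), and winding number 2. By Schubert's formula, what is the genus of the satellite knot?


Schubert: g(satellite) = g_rel(pattern) + |winding| * g(companion),
where g_rel(pattern) is the genus of the pattern relative to the solid torus.
= 2 + 2 * 4
= 2 + 8 = 10

10


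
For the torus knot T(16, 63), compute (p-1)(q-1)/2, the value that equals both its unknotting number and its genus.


For a torus knot T(p,q), both the unknotting number and genus equal (p-1)(q-1)/2.
= (16-1)(63-1)/2
= 15*62/2
= 930/2 = 465

465


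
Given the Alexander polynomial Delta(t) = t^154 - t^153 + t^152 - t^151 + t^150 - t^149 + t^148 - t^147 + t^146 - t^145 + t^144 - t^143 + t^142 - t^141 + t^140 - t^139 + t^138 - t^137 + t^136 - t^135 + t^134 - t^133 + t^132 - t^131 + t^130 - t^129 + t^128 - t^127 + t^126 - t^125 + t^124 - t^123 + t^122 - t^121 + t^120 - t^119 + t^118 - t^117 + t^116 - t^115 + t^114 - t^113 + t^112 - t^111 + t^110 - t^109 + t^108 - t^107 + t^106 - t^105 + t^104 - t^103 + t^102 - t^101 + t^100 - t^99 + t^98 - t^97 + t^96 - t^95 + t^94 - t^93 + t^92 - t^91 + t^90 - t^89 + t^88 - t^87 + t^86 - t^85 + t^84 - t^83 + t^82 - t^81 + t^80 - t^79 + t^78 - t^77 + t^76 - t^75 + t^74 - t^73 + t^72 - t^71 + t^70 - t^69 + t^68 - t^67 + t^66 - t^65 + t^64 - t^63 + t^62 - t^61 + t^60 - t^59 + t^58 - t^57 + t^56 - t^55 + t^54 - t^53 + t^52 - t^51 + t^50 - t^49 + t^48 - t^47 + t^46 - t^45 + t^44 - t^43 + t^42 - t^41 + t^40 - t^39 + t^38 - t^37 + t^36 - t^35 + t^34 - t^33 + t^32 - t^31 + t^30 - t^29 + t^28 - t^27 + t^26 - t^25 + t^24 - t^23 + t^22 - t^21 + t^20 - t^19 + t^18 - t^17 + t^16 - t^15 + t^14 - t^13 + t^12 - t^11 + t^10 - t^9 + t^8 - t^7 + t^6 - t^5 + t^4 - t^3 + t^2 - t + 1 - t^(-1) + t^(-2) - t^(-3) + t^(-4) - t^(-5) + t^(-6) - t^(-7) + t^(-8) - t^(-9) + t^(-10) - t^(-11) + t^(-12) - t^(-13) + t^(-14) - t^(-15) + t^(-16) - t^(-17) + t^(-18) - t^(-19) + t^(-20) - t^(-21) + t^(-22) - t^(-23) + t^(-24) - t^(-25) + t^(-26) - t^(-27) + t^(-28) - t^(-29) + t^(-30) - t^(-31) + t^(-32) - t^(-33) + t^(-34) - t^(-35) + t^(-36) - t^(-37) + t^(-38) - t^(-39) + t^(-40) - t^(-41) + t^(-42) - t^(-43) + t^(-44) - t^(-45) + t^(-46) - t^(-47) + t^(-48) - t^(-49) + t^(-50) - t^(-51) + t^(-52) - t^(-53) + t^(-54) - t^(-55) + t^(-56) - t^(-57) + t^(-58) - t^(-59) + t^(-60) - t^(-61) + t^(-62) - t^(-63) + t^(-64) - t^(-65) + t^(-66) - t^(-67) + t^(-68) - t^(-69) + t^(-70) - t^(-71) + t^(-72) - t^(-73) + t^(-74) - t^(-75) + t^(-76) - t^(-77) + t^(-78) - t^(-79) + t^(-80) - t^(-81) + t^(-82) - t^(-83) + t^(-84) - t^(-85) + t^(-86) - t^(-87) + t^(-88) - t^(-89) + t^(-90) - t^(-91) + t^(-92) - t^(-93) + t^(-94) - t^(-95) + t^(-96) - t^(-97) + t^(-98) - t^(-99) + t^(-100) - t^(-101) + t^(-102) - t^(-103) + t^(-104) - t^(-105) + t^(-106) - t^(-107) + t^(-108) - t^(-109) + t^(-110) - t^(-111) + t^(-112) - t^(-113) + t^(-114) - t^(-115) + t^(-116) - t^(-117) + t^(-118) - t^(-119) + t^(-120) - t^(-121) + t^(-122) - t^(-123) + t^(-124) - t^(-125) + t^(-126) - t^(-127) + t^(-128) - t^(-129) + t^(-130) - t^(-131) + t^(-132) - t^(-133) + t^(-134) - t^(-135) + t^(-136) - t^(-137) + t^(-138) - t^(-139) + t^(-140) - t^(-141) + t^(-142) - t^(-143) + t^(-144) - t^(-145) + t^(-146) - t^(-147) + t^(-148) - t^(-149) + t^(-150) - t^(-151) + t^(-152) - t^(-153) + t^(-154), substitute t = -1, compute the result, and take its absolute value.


Step 1: The polynomial has 309 terms with alternating signs, exponents from 154 down to -154.
Step 2: Substitute t = -1. The i-th term has coefficient (-1)^i and exponent (m-i),
  so its value is (-1)^i * (-1)^(m-i) = (-1)^m = 1 for every i.
Step 3: All 309 terms equal 1, so Delta(-1) = 309 * (1) = 309
Step 4: |Delta(-1)| = 309

309
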